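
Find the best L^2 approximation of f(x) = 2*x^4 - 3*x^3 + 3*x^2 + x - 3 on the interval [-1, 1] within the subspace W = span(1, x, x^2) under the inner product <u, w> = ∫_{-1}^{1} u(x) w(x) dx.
g(x) = 33*x^2/7 - 4*x/5 - 111/35

The best approximation g ∈ W is the orthogonal projection of f onto W. Writing g = a_0 + a_1 x + a_2 x^2, the coefficients solve the normal equations G · a = b where
  G_{ij} = <φ_i, φ_j> and b_i = <f, φ_i>, with φ_0 = 1, φ_1 = x, φ_2 = x^2.
G =
  [2, 0, 2/3]
  [0, 2/3, 0]
  [2/3, 0, 2/5],
b = (-16/5, -8/15, -8/35).
Solving gives a_0 = -111/35, a_1 = -4/5, a_2 = 33/7, so
  g(x) = 33*x^2/7 - 4*x/5 - 111/35.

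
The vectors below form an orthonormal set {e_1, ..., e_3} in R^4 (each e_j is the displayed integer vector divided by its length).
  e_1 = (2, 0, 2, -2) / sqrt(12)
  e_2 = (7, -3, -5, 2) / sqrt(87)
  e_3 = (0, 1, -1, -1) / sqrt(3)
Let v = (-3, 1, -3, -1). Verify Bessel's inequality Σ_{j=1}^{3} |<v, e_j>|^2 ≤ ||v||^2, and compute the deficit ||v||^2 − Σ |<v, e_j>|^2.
Σ |<v, e_j>|^2 = 1571/87; ||v||^2 = 20; deficit = 169/87

Write each e_j = u_j / sqrt(<u_j, u_j>) where u_j is the displayed integer vector. Then <v, e_j> = <v, u_j> / sqrt(<u_j, u_j>), so |<v, e_j>|^2 = <v, u_j>^2 / <u_j, u_j>.
Coefficients: <v, e_1> = -10/sqrt(12), <v, e_2> = -11/sqrt(87), <v, e_3> = 5/sqrt(3).
Square and sum: Σ |<v, e_j>|^2 = 1571/87.
Compute ||v||^2 = v·v = 20.
Deficit = 20 − 1571/87 = 169/87 ≥ 0, confirming Bessel's inequality. (The deficit equals ||v − Σ <v,e_j> e_j||^2, the squared distance from v to span{e_j}.)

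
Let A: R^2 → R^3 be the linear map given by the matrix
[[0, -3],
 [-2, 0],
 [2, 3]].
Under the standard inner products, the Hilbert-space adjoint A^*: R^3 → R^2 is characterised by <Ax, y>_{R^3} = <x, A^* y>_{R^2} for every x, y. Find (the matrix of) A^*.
A^* = A^T =
[[0, -2, 2],
 [-3, 0, 3]]

For real matrices with standard dot products, the defining identity <Ax, y> = <x, A^* y> gives (Ax)^T y = x^T (A^*) y, i.e. x^T A^T y = x^T (A^*) y. Since this holds for all x, y, we must have A^* = A^T. Therefore
A^* =
[[0, -2, 2],
 [-3, 0, 3]].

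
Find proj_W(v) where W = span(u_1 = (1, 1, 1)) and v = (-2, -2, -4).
proj_W(v) = (-8/3, -8/3, -8/3)

Set up U = [u_1 | ... | u_1] ∈ R^(3×1). The projector onto W = col(U) is P = U (U^T U)^(-1) U^T.
Compute U^T U =
  [3],
and U^T v = (-8).
Solve U^T U · c = U^T v for the coefficients: c = (-8/3). The projection is proj_W(v) = U c.
Check: (v - proj_W(v)) · u_1 = 0  (should be 0).
Result: proj_W(v) = (-8/3, -8/3, -8/3).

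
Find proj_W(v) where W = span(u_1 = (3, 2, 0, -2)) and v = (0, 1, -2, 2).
proj_W(v) = (-6/17, -4/17, 0, 4/17)

Set up U = [u_1 | ... | u_1] ∈ R^(4×1). The projector onto W = col(U) is P = U (U^T U)^(-1) U^T.
Compute U^T U =
  [17],
and U^T v = (-2).
Solve U^T U · c = U^T v for the coefficients: c = (-2/17). The projection is proj_W(v) = U c.
Check: (v - proj_W(v)) · u_1 = 0  (should be 0).
Result: proj_W(v) = (-6/17, -4/17, 0, 4/17).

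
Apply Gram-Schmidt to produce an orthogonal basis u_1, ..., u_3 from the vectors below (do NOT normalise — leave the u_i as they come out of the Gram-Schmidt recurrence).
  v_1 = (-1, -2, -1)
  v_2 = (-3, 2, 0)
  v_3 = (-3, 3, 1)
Orthogonal basis:
  u_1 = (-1, -2, -1)
  u_2 = (-19/6, 5/3, -1/6)
  u_3 = (-10/77, -15/77, 40/77)

Apply the Gram-Schmidt recurrence
  u_1 = v_1
  u_i = v_i − Σ_{j<i} ((v_i · u_j) / (u_j · u_j)) · u_j.

Step by step this gives:
  u_1 = (-1, -2, -1)
  u_2 = (-19/6, 5/3, -1/6)
  u_3 = (-10/77, -15/77, 40/77)

Orthogonality check:
  u_2 · u_1 = 0 (should be 0)
  u_3 · u_1 = 0 (should be 0)
  u_3 · u_2 = 0 (should be 0)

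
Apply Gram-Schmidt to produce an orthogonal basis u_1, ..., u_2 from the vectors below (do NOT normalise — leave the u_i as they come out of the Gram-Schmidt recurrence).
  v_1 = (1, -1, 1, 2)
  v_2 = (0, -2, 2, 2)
Orthogonal basis:
  u_1 = (1, -1, 1, 2)
  u_2 = (-8/7, -6/7, 6/7, -2/7)

Apply the Gram-Schmidt recurrence
  u_1 = v_1
  u_i = v_i − Σ_{j<i} ((v_i · u_j) / (u_j · u_j)) · u_j.

Step by step this gives:
  u_1 = (1, -1, 1, 2)
  u_2 = (-8/7, -6/7, 6/7, -2/7)

Orthogonality check:
  u_2 · u_1 = 0 (should be 0)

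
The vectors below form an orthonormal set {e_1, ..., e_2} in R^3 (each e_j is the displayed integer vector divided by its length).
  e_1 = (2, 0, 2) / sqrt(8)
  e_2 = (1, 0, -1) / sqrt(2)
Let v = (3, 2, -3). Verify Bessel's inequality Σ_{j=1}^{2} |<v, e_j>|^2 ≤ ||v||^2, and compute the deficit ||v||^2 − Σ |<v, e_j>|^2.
Σ |<v, e_j>|^2 = 18; ||v||^2 = 22; deficit = 4

Write each e_j = u_j / sqrt(<u_j, u_j>) where u_j is the displayed integer vector. Then <v, e_j> = <v, u_j> / sqrt(<u_j, u_j>), so |<v, e_j>|^2 = <v, u_j>^2 / <u_j, u_j>.
Coefficients: <v, e_1> = 0/sqrt(8), <v, e_2> = 6/sqrt(2).
Square and sum: Σ |<v, e_j>|^2 = 18.
Compute ||v||^2 = v·v = 22.
Deficit = 22 − 18 = 4 ≥ 0, confirming Bessel's inequality. (The deficit equals ||v − Σ <v,e_j> e_j||^2, the squared distance from v to span{e_j}.)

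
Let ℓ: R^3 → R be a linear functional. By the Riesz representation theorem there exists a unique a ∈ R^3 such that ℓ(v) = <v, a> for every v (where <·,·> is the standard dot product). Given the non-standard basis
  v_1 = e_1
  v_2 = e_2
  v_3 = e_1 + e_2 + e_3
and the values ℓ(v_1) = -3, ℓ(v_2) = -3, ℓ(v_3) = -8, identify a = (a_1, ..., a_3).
a = (-3, -3, -2)

Write a = (a_1, ..., a_3) in the standard basis. For each basis vector v_i, ℓ(v_i) = <v_i, a> is a linear equation in the a_j's. Collect the n equations into a matrix system V a = ℓ, where row i of V is v_i (expressed in the standard basis). Since V is invertible (lower-triangular with 1s on the diagonal, up to permutation), solve by back-substitution:
  V =
[[1, 0, 0],
 [0, 1, 0],
 [1, 1, 1]]
  V a = (-3, -3, -8)
Solving gives a = (-3, -3, -2).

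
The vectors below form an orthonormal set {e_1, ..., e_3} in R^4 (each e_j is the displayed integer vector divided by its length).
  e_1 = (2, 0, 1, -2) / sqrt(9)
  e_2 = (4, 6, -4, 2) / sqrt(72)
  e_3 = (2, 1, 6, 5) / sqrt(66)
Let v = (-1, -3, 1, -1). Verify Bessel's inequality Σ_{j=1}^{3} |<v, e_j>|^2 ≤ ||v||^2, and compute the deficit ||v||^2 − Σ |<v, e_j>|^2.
Σ |<v, e_j>|^2 = 371/33; ||v||^2 = 12; deficit = 25/33

Write each e_j = u_j / sqrt(<u_j, u_j>) where u_j is the displayed integer vector. Then <v, e_j> = <v, u_j> / sqrt(<u_j, u_j>), so |<v, e_j>|^2 = <v, u_j>^2 / <u_j, u_j>.
Coefficients: <v, e_1> = 1/sqrt(9), <v, e_2> = -28/sqrt(72), <v, e_3> = -4/sqrt(66).
Square and sum: Σ |<v, e_j>|^2 = 371/33.
Compute ||v||^2 = v·v = 12.
Deficit = 12 − 371/33 = 25/33 ≥ 0, confirming Bessel's inequality. (The deficit equals ||v − Σ <v,e_j> e_j||^2, the squared distance from v to span{e_j}.)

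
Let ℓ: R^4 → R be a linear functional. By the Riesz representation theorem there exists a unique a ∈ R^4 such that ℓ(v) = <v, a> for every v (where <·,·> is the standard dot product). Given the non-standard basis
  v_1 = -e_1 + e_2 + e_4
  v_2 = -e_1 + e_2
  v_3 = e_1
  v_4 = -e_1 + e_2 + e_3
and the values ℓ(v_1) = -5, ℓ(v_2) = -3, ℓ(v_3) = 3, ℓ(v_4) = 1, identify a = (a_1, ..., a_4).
a = (3, 0, 4, -2)

Write a = (a_1, ..., a_4) in the standard basis. For each basis vector v_i, ℓ(v_i) = <v_i, a> is a linear equation in the a_j's. Collect the n equations into a matrix system V a = ℓ, where row i of V is v_i (expressed in the standard basis). Since V is invertible (lower-triangular with 1s on the diagonal, up to permutation), solve by back-substitution:
  V =
[[-1, 1, 0, 1],
 [-1, 1, 0, 0],
 [1, 0, 0, 0],
 [-1, 1, 1, 0]]
  V a = (-5, -3, 3, 1)
Solving gives a = (3, 0, 4, -2).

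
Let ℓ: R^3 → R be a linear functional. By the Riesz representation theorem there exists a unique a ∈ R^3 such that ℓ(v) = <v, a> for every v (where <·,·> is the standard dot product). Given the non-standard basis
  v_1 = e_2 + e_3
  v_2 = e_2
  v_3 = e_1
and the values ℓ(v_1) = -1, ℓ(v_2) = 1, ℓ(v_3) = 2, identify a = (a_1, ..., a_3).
a = (2, 1, -2)

Write a = (a_1, ..., a_3) in the standard basis. For each basis vector v_i, ℓ(v_i) = <v_i, a> is a linear equation in the a_j's. Collect the n equations into a matrix system V a = ℓ, where row i of V is v_i (expressed in the standard basis). Since V is invertible (lower-triangular with 1s on the diagonal, up to permutation), solve by back-substitution:
  V =
[[0, 1, 1],
 [0, 1, 0],
 [1, 0, 0]]
  V a = (-1, 1, 2)
Solving gives a = (2, 1, -2).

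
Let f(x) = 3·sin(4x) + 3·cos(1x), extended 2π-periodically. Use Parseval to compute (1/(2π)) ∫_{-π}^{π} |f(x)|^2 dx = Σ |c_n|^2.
Σ |c_n|^2 = 9

Expand |f|^2 and use orthogonality of {sin(nx), cos(mx)} on [-π, π]:
  ∫_{-π}^{π} sin(nx)^2 dx = π, ∫ cos(mx)^2 dx = π, and cross terms integrate to 0.
So ∫_{-π}^{π} f(x)^2 dx = 3^2 · π + 3^2 · π = (9 + 9)π.
Divide by 2π: (9 + 9)/2 = 9.
By Parseval, this equals Σ |c_n|^2.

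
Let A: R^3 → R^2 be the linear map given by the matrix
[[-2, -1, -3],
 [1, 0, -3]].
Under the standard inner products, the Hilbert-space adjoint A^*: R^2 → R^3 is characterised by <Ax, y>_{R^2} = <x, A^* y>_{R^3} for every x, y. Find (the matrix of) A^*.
A^* = A^T =
[[-2, 1],
 [-1, 0],
 [-3, -3]]

For real matrices with standard dot products, the defining identity <Ax, y> = <x, A^* y> gives (Ax)^T y = x^T (A^*) y, i.e. x^T A^T y = x^T (A^*) y. Since this holds for all x, y, we must have A^* = A^T. Therefore
A^* =
[[-2, 1],
 [-1, 0],
 [-3, -3]].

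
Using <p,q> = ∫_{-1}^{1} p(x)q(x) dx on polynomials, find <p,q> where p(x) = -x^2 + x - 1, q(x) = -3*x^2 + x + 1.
<p,q> = 6/5

Expand the product: p(x)·q(x) = 3*x^4 - 4*x^3 + 3*x^2 - 1.
∫_{-1}^{1} of each monomial x^k gives [2/(k+1) if k even, 0 if k odd]. Integrating term-by-term (or equivalently evaluating the antiderivative F(x) = 3*x^5/5 - x^4 + x^3 - x at the endpoints):
  F(1) − F(−1) = -2/5 − (-8/5) = 6/5.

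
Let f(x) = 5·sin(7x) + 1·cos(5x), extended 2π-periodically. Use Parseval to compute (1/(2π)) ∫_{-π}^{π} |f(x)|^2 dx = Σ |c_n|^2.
Σ |c_n|^2 = 13

Expand |f|^2 and use orthogonality of {sin(nx), cos(mx)} on [-π, π]:
  ∫_{-π}^{π} sin(nx)^2 dx = π, ∫ cos(mx)^2 dx = π, and cross terms integrate to 0.
So ∫_{-π}^{π} f(x)^2 dx = 5^2 · π + 1^2 · π = (25 + 1)π.
Divide by 2π: (25 + 1)/2 = 13.
By Parseval, this equals Σ |c_n|^2.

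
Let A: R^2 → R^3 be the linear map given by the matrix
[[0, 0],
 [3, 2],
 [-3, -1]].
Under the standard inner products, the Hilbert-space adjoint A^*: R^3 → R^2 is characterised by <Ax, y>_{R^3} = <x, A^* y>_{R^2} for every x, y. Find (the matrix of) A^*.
A^* = A^T =
[[0, 3, -3],
 [0, 2, -1]]

For real matrices with standard dot products, the defining identity <Ax, y> = <x, A^* y> gives (Ax)^T y = x^T (A^*) y, i.e. x^T A^T y = x^T (A^*) y. Since this holds for all x, y, we must have A^* = A^T. Therefore
A^* =
[[0, 3, -3],
 [0, 2, -1]].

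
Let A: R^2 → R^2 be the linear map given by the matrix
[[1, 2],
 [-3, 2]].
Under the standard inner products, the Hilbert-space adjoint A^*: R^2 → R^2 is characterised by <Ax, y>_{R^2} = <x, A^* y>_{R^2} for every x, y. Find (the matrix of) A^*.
A^* = A^T =
[[1, -3],
 [2, 2]]

For real matrices with standard dot products, the defining identity <Ax, y> = <x, A^* y> gives (Ax)^T y = x^T (A^*) y, i.e. x^T A^T y = x^T (A^*) y. Since this holds for all x, y, we must have A^* = A^T. Therefore
A^* =
[[1, -3],
 [2, 2]].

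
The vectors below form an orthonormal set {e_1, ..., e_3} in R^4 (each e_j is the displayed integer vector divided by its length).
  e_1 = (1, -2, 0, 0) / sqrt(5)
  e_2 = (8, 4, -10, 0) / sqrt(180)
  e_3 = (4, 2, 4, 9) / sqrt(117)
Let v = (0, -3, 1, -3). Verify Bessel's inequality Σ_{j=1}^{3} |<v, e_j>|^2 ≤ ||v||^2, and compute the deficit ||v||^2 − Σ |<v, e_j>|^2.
Σ |<v, e_j>|^2 = 222/13; ||v||^2 = 19; deficit = 25/13

Write each e_j = u_j / sqrt(<u_j, u_j>) where u_j is the displayed integer vector. Then <v, e_j> = <v, u_j> / sqrt(<u_j, u_j>), so |<v, e_j>|^2 = <v, u_j>^2 / <u_j, u_j>.
Coefficients: <v, e_1> = 6/sqrt(5), <v, e_2> = -22/sqrt(180), <v, e_3> = -29/sqrt(117).
Square and sum: Σ |<v, e_j>|^2 = 222/13.
Compute ||v||^2 = v·v = 19.
Deficit = 19 − 222/13 = 25/13 ≥ 0, confirming Bessel's inequality. (The deficit equals ||v − Σ <v,e_j> e_j||^2, the squared distance from v to span{e_j}.)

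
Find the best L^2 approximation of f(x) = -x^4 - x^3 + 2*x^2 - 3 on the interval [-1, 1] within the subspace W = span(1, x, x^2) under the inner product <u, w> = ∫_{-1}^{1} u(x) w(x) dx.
g(x) = 8*x^2/7 - 3*x/5 - 102/35

The best approximation g ∈ W is the orthogonal projection of f onto W. Writing g = a_0 + a_1 x + a_2 x^2, the coefficients solve the normal equations G · a = b where
  G_{ij} = <φ_i, φ_j> and b_i = <f, φ_i>, with φ_0 = 1, φ_1 = x, φ_2 = x^2.
G =
  [2, 0, 2/3]
  [0, 2/3, 0]
  [2/3, 0, 2/5],
b = (-76/15, -2/5, -52/35).
Solving gives a_0 = -102/35, a_1 = -3/5, a_2 = 8/7, so
  g(x) = 8*x^2/7 - 3*x/5 - 102/35.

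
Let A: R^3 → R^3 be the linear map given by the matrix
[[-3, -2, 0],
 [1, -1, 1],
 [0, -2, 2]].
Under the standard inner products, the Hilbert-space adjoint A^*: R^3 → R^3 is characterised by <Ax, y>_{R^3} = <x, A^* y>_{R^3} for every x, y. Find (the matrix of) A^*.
A^* = A^T =
[[-3, 1, 0],
 [-2, -1, -2],
 [0, 1, 2]]

For real matrices with standard dot products, the defining identity <Ax, y> = <x, A^* y> gives (Ax)^T y = x^T (A^*) y, i.e. x^T A^T y = x^T (A^*) y. Since this holds for all x, y, we must have A^* = A^T. Therefore
A^* =
[[-3, 1, 0],
 [-2, -1, -2],
 [0, 1, 2]].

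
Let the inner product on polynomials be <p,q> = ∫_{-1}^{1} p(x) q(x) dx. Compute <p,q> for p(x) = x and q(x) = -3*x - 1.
<p,q> = -2

Expand the product: p(x)·q(x) = -3*x^2 - x.
∫_{-1}^{1} of each monomial x^k gives [2/(k+1) if k even, 0 if k odd]. Integrating term-by-term (or equivalently evaluating the antiderivative F(x) = -x^3 - x^2/2 at the endpoints):
  F(1) − F(−1) = -3/2 − (1/2) = -2.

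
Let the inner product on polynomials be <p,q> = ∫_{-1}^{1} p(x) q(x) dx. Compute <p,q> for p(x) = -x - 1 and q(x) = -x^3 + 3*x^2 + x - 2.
<p,q> = 26/15

Expand the product: p(x)·q(x) = x^4 - 2*x^3 - 4*x^2 + x + 2.
∫_{-1}^{1} of each monomial x^k gives [2/(k+1) if k even, 0 if k odd]. Integrating term-by-term (or equivalently evaluating the antiderivative F(x) = x^5/5 - x^4/2 - 4*x^3/3 + x^2/2 + 2*x at the endpoints):
  F(1) − F(−1) = 13/15 − (-13/15) = 26/15.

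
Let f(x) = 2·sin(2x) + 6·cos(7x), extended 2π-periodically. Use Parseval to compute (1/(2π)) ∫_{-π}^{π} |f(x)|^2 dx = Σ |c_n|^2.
Σ |c_n|^2 = 20

Expand |f|^2 and use orthogonality of {sin(nx), cos(mx)} on [-π, π]:
  ∫_{-π}^{π} sin(nx)^2 dx = π, ∫ cos(mx)^2 dx = π, and cross terms integrate to 0.
So ∫_{-π}^{π} f(x)^2 dx = 2^2 · π + 6^2 · π = (4 + 36)π.
Divide by 2π: (4 + 36)/2 = 20.
By Parseval, this equals Σ |c_n|^2.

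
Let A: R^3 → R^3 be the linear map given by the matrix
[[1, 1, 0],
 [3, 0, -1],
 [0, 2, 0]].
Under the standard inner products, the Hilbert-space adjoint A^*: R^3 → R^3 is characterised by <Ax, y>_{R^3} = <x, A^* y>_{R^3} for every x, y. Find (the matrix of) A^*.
A^* = A^T =
[[1, 3, 0],
 [1, 0, 2],
 [0, -1, 0]]

For real matrices with standard dot products, the defining identity <Ax, y> = <x, A^* y> gives (Ax)^T y = x^T (A^*) y, i.e. x^T A^T y = x^T (A^*) y. Since this holds for all x, y, we must have A^* = A^T. Therefore
A^* =
[[1, 3, 0],
 [1, 0, 2],
 [0, -1, 0]].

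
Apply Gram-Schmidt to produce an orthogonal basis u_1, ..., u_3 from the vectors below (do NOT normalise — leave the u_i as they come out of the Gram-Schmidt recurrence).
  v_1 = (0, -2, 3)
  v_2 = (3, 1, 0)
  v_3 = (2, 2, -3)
Orthogonal basis:
  u_1 = (0, -2, 3)
  u_2 = (3, 9/13, 6/13)
  u_3 = (1/7, -3/7, -2/7)

Apply the Gram-Schmidt recurrence
  u_1 = v_1
  u_i = v_i − Σ_{j<i} ((v_i · u_j) / (u_j · u_j)) · u_j.

Step by step this gives:
  u_1 = (0, -2, 3)
  u_2 = (3, 9/13, 6/13)
  u_3 = (1/7, -3/7, -2/7)

Orthogonality check:
  u_2 · u_1 = 0 (should be 0)
  u_3 · u_1 = 0 (should be 0)
  u_3 · u_2 = 0 (should be 0)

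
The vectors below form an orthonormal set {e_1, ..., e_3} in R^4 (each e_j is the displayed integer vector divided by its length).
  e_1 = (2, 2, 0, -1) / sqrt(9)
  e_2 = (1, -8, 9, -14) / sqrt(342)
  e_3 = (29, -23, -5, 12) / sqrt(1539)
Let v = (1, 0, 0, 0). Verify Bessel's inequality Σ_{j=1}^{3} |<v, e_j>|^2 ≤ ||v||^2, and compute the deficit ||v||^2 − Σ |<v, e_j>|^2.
Σ |<v, e_j>|^2 = 161/162; ||v||^2 = 1; deficit = 1/162

Write each e_j = u_j / sqrt(<u_j, u_j>) where u_j is the displayed integer vector. Then <v, e_j> = <v, u_j> / sqrt(<u_j, u_j>), so |<v, e_j>|^2 = <v, u_j>^2 / <u_j, u_j>.
Coefficients: <v, e_1> = 2/sqrt(9), <v, e_2> = 1/sqrt(342), <v, e_3> = 29/sqrt(1539).
Square and sum: Σ |<v, e_j>|^2 = 161/162.
Compute ||v||^2 = v·v = 1.
Deficit = 1 − 161/162 = 1/162 ≥ 0, confirming Bessel's inequality. (The deficit equals ||v − Σ <v,e_j> e_j||^2, the squared distance from v to span{e_j}.)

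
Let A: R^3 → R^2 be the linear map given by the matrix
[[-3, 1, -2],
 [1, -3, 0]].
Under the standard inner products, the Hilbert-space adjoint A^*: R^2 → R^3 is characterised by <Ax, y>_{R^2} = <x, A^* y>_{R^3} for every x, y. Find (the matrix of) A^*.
A^* = A^T =
[[-3, 1],
 [1, -3],
 [-2, 0]]

For real matrices with standard dot products, the defining identity <Ax, y> = <x, A^* y> gives (Ax)^T y = x^T (A^*) y, i.e. x^T A^T y = x^T (A^*) y. Since this holds for all x, y, we must have A^* = A^T. Therefore
A^* =
[[-3, 1],
 [1, -3],
 [-2, 0]].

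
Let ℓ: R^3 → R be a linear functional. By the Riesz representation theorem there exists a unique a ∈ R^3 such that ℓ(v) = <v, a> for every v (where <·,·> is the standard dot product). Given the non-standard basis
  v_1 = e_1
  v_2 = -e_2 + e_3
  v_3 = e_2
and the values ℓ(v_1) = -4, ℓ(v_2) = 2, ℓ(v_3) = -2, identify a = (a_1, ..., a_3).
a = (-4, -2, 0)

Write a = (a_1, ..., a_3) in the standard basis. For each basis vector v_i, ℓ(v_i) = <v_i, a> is a linear equation in the a_j's. Collect the n equations into a matrix system V a = ℓ, where row i of V is v_i (expressed in the standard basis). Since V is invertible (lower-triangular with 1s on the diagonal, up to permutation), solve by back-substitution:
  V =
[[1, 0, 0],
 [0, -1, 1],
 [0, 1, 0]]
  V a = (-4, 2, -2)
Solving gives a = (-4, -2, 0).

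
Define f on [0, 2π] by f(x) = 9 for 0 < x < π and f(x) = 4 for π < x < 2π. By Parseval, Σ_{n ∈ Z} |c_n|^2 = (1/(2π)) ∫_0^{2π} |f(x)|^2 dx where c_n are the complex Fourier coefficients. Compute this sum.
Σ |c_n|^2 = 97/2

Parseval equates the L^2 energy of f (normalised by 1/(2π)) with the ℓ^2 sum of its Fourier coefficients: (1/(2π)) ∫_0^{2π} |f|^2 = Σ |c_n|^2.
Compute the left side: (1/(2π)) [∫_0^π 9^2 dx + ∫_π^{2π} 4^2 dx] = (1/(2π)) · (81π + 16π) = (81 + 16)/2 = 97/2.
So Σ_{n ∈ Z} |c_n|^2 = 97/2.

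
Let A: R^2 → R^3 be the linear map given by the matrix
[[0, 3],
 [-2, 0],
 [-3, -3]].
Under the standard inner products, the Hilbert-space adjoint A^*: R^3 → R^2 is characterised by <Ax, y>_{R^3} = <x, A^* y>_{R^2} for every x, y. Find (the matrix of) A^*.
A^* = A^T =
[[0, -2, -3],
 [3, 0, -3]]

For real matrices with standard dot products, the defining identity <Ax, y> = <x, A^* y> gives (Ax)^T y = x^T (A^*) y, i.e. x^T A^T y = x^T (A^*) y. Since this holds for all x, y, we must have A^* = A^T. Therefore
A^* =
[[0, -2, -3],
 [3, 0, -3]].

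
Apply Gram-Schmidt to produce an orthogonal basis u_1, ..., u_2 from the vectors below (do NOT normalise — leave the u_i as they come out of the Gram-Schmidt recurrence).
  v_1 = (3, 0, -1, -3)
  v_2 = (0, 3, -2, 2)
Orthogonal basis:
  u_1 = (3, 0, -1, -3)
  u_2 = (12/19, 3, -42/19, 26/19)

Apply the Gram-Schmidt recurrence
  u_1 = v_1
  u_i = v_i − Σ_{j<i} ((v_i · u_j) / (u_j · u_j)) · u_j.

Step by step this gives:
  u_1 = (3, 0, -1, -3)
  u_2 = (12/19, 3, -42/19, 26/19)

Orthogonality check:
  u_2 · u_1 = 0 (should be 0)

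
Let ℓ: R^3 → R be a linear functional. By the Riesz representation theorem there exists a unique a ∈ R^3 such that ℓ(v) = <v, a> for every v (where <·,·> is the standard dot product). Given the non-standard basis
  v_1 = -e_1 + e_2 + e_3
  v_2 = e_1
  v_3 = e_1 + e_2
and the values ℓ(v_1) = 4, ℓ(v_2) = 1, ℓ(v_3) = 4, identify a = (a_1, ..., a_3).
a = (1, 3, 2)

Write a = (a_1, ..., a_3) in the standard basis. For each basis vector v_i, ℓ(v_i) = <v_i, a> is a linear equation in the a_j's. Collect the n equations into a matrix system V a = ℓ, where row i of V is v_i (expressed in the standard basis). Since V is invertible (lower-triangular with 1s on the diagonal, up to permutation), solve by back-substitution:
  V =
[[-1, 1, 1],
 [1, 0, 0],
 [1, 1, 0]]
  V a = (4, 1, 4)
Solving gives a = (1, 3, 2).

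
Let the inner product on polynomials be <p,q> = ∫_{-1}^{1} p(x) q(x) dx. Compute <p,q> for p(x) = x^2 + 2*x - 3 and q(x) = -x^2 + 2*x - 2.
<p,q> = 224/15

Expand the product: p(x)·q(x) = -x^4 + 5*x^2 - 10*x + 6.
∫_{-1}^{1} of each monomial x^k gives [2/(k+1) if k even, 0 if k odd]. Integrating term-by-term (or equivalently evaluating the antiderivative F(x) = -x^5/5 + 5*x^3/3 - 5*x^2 + 6*x at the endpoints):
  F(1) − F(−1) = 37/15 − (-187/15) = 224/15.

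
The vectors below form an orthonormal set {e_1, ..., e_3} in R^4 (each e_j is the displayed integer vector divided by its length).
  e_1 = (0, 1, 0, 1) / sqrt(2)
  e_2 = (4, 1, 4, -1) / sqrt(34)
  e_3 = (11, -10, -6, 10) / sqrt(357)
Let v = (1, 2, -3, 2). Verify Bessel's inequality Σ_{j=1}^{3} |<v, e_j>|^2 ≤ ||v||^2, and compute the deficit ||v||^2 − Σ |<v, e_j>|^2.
Σ |<v, e_j>|^2 = 257/21; ||v||^2 = 18; deficit = 121/21

Write each e_j = u_j / sqrt(<u_j, u_j>) where u_j is the displayed integer vector. Then <v, e_j> = <v, u_j> / sqrt(<u_j, u_j>), so |<v, e_j>|^2 = <v, u_j>^2 / <u_j, u_j>.
Coefficients: <v, e_1> = 4/sqrt(2), <v, e_2> = -8/sqrt(34), <v, e_3> = 29/sqrt(357).
Square and sum: Σ |<v, e_j>|^2 = 257/21.
Compute ||v||^2 = v·v = 18.
Deficit = 18 − 257/21 = 121/21 ≥ 0, confirming Bessel's inequality. (The deficit equals ||v − Σ <v,e_j> e_j||^2, the squared distance from v to span{e_j}.)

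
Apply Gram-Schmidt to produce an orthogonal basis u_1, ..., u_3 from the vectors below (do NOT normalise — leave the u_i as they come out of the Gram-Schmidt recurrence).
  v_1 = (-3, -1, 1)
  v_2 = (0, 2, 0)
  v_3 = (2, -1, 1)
Orthogonal basis:
  u_1 = (-3, -1, 1)
  u_2 = (-6/11, 20/11, 2/11)
  u_3 = (1/2, 0, 3/2)

Apply the Gram-Schmidt recurrence
  u_1 = v_1
  u_i = v_i − Σ_{j<i} ((v_i · u_j) / (u_j · u_j)) · u_j.

Step by step this gives:
  u_1 = (-3, -1, 1)
  u_2 = (-6/11, 20/11, 2/11)
  u_3 = (1/2, 0, 3/2)

Orthogonality check:
  u_2 · u_1 = 0 (should be 0)
  u_3 · u_1 = 0 (should be 0)
  u_3 · u_2 = 0 (should be 0)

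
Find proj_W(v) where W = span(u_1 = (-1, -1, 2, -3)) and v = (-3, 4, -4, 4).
proj_W(v) = (7/5, 7/5, -14/5, 21/5)

Set up U = [u_1 | ... | u_1] ∈ R^(4×1). The projector onto W = col(U) is P = U (U^T U)^(-1) U^T.
Compute U^T U =
  [15],
and U^T v = (-21).
Solve U^T U · c = U^T v for the coefficients: c = (-7/5). The projection is proj_W(v) = U c.
Check: (v - proj_W(v)) · u_1 = 0  (should be 0).
Result: proj_W(v) = (7/5, 7/5, -14/5, 21/5).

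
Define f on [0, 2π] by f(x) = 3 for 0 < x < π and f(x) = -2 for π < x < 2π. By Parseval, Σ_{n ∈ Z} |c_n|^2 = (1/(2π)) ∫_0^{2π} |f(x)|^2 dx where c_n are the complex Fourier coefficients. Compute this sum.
Σ |c_n|^2 = 13/2

Parseval equates the L^2 energy of f (normalised by 1/(2π)) with the ℓ^2 sum of its Fourier coefficients: (1/(2π)) ∫_0^{2π} |f|^2 = Σ |c_n|^2.
Compute the left side: (1/(2π)) [∫_0^π 3^2 dx + ∫_π^{2π} (-2)^2 dx] = (1/(2π)) · (9π + 4π) = (9 + 4)/2 = 13/2.
So Σ_{n ∈ Z} |c_n|^2 = 13/2.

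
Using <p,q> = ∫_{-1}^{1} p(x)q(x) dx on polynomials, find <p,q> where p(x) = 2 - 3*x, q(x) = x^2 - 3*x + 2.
<p,q> = 46/3

Expand the product: p(x)·q(x) = -3*x^3 + 11*x^2 - 12*x + 4.
∫_{-1}^{1} of each monomial x^k gives [2/(k+1) if k even, 0 if k odd]. Integrating term-by-term (or equivalently evaluating the antiderivative F(x) = -3*x^4/4 + 11*x^3/3 - 6*x^2 + 4*x at the endpoints):
  F(1) − F(−1) = 11/12 − (-173/12) = 46/3.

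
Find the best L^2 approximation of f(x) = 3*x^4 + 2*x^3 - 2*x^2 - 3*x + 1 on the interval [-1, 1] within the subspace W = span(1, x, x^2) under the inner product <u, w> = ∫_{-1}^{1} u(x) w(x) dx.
g(x) = 4*x^2/7 - 9*x/5 + 26/35

The best approximation g ∈ W is the orthogonal projection of f onto W. Writing g = a_0 + a_1 x + a_2 x^2, the coefficients solve the normal equations G · a = b where
  G_{ij} = <φ_i, φ_j> and b_i = <f, φ_i>, with φ_0 = 1, φ_1 = x, φ_2 = x^2.
G =
  [2, 0, 2/3]
  [0, 2/3, 0]
  [2/3, 0, 2/5],
b = (28/15, -6/5, 76/105).
Solving gives a_0 = 26/35, a_1 = -9/5, a_2 = 4/7, so
  g(x) = 4*x^2/7 - 9*x/5 + 26/35.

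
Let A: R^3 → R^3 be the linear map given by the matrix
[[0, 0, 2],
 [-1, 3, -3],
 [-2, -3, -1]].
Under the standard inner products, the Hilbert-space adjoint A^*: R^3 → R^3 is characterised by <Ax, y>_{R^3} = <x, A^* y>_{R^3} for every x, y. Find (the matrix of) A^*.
A^* = A^T =
[[0, -1, -2],
 [0, 3, -3],
 [2, -3, -1]]

For real matrices with standard dot products, the defining identity <Ax, y> = <x, A^* y> gives (Ax)^T y = x^T (A^*) y, i.e. x^T A^T y = x^T (A^*) y. Since this holds for all x, y, we must have A^* = A^T. Therefore
A^* =
[[0, -1, -2],
 [0, 3, -3],
 [2, -3, -1]].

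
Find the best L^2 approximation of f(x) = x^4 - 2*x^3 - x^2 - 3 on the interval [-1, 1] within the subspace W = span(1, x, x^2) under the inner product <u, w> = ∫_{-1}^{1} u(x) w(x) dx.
g(x) = -x^2/7 - 6*x/5 - 108/35

The best approximation g ∈ W is the orthogonal projection of f onto W. Writing g = a_0 + a_1 x + a_2 x^2, the coefficients solve the normal equations G · a = b where
  G_{ij} = <φ_i, φ_j> and b_i = <f, φ_i>, with φ_0 = 1, φ_1 = x, φ_2 = x^2.
G =
  [2, 0, 2/3]
  [0, 2/3, 0]
  [2/3, 0, 2/5],
b = (-94/15, -4/5, -74/35).
Solving gives a_0 = -108/35, a_1 = -6/5, a_2 = -1/7, so
  g(x) = -x^2/7 - 6*x/5 - 108/35.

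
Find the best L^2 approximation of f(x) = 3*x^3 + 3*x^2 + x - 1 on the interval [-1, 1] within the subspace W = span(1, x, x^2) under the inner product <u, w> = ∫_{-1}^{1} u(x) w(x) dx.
g(x) = 3*x^2 + 14*x/5 - 1

The best approximation g ∈ W is the orthogonal projection of f onto W. Writing g = a_0 + a_1 x + a_2 x^2, the coefficients solve the normal equations G · a = b where
  G_{ij} = <φ_i, φ_j> and b_i = <f, φ_i>, with φ_0 = 1, φ_1 = x, φ_2 = x^2.
G =
  [2, 0, 2/3]
  [0, 2/3, 0]
  [2/3, 0, 2/5],
b = (0, 28/15, 8/15).
Solving gives a_0 = -1, a_1 = 14/5, a_2 = 3, so
  g(x) = 3*x^2 + 14*x/5 - 1.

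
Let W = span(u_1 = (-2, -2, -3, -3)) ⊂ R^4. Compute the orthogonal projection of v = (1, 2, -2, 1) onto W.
proj_W(v) = (3/13, 3/13, 9/26, 9/26)

Set up U = [u_1 | ... | u_1] ∈ R^(4×1). The projector onto W = col(U) is P = U (U^T U)^(-1) U^T.
Compute U^T U =
  [26],
and U^T v = (-3).
Solve U^T U · c = U^T v for the coefficients: c = (-3/26). The projection is proj_W(v) = U c.
Check: (v - proj_W(v)) · u_1 = 0  (should be 0).
Result: proj_W(v) = (3/13, 3/13, 9/26, 9/26).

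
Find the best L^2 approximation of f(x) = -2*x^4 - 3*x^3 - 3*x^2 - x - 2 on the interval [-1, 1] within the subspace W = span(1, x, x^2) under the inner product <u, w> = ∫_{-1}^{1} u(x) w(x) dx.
g(x) = -33*x^2/7 - 14*x/5 - 64/35

The best approximation g ∈ W is the orthogonal projection of f onto W. Writing g = a_0 + a_1 x + a_2 x^2, the coefficients solve the normal equations G · a = b where
  G_{ij} = <φ_i, φ_j> and b_i = <f, φ_i>, with φ_0 = 1, φ_1 = x, φ_2 = x^2.
G =
  [2, 0, 2/3]
  [0, 2/3, 0]
  [2/3, 0, 2/5],
b = (-34/5, -28/15, -326/105).
Solving gives a_0 = -64/35, a_1 = -14/5, a_2 = -33/7, so
  g(x) = -33*x^2/7 - 14*x/5 - 64/35.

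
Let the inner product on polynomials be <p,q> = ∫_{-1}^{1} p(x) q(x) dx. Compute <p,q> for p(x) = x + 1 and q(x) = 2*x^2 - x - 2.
<p,q> = -10/3

Expand the product: p(x)·q(x) = 2*x^3 + x^2 - 3*x - 2.
∫_{-1}^{1} of each monomial x^k gives [2/(k+1) if k even, 0 if k odd]. Integrating term-by-term (or equivalently evaluating the antiderivative F(x) = x^4/2 + x^3/3 - 3*x^2/2 - 2*x at the endpoints):
  F(1) − F(−1) = -8/3 − (2/3) = -10/3.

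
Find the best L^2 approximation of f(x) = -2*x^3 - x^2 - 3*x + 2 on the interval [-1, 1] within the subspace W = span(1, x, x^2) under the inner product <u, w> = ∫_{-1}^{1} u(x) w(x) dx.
g(x) = -x^2 - 21*x/5 + 2

The best approximation g ∈ W is the orthogonal projection of f onto W. Writing g = a_0 + a_1 x + a_2 x^2, the coefficients solve the normal equations G · a = b where
  G_{ij} = <φ_i, φ_j> and b_i = <f, φ_i>, with φ_0 = 1, φ_1 = x, φ_2 = x^2.
G =
  [2, 0, 2/3]
  [0, 2/3, 0]
  [2/3, 0, 2/5],
b = (10/3, -14/5, 14/15).
Solving gives a_0 = 2, a_1 = -21/5, a_2 = -1, so
  g(x) = -x^2 - 21*x/5 + 2.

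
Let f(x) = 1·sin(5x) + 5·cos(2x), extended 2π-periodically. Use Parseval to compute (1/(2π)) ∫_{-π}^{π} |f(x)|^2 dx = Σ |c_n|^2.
Σ |c_n|^2 = 13

Expand |f|^2 and use orthogonality of {sin(nx), cos(mx)} on [-π, π]:
  ∫_{-π}^{π} sin(nx)^2 dx = π, ∫ cos(mx)^2 dx = π, and cross terms integrate to 0.
So ∫_{-π}^{π} f(x)^2 dx = 1^2 · π + 5^2 · π = (1 + 25)π.
Divide by 2π: (1 + 25)/2 = 13.
By Parseval, this equals Σ |c_n|^2.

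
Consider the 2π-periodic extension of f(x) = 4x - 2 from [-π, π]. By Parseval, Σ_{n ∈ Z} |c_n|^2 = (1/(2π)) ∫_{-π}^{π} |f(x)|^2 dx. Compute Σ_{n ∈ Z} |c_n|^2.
Σ |c_n|^2 = 16π^2/3 + 4

Expand and integrate term by term over [-π, π]:
  ∫ (4x)^2 dx = 16·(2π^3/3); ∫ 2·4·(-2)·x dx = 0 (odd integrand); ∫ (-2)^2 dx = 4·2π.
So (1/(2π)) ∫_{-π}^{π} (4x - 2)^2 dx = 16π^2/3 + 4 = 16π^2/3 + 4.
Parseval ⇒ Σ |c_n|^2 = 16π^2/3 + 4.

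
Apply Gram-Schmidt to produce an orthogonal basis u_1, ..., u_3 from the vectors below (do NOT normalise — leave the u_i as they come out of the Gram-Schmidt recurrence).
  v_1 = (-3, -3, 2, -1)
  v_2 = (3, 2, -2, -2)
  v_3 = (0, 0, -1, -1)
Orthogonal basis:
  u_1 = (-3, -3, 2, -1)
  u_2 = (18/23, -5/23, -12/23, -63/23)
  u_3 = (-42/97, -9/194, -69/97, 3/194)

Apply the Gram-Schmidt recurrence
  u_1 = v_1
  u_i = v_i − Σ_{j<i} ((v_i · u_j) / (u_j · u_j)) · u_j.

Step by step this gives:
  u_1 = (-3, -3, 2, -1)
  u_2 = (18/23, -5/23, -12/23, -63/23)
  u_3 = (-42/97, -9/194, -69/97, 3/194)

Orthogonality check:
  u_2 · u_1 = 0 (should be 0)
  u_3 · u_1 = 0 (should be 0)
  u_3 · u_2 = 0 (should be 0)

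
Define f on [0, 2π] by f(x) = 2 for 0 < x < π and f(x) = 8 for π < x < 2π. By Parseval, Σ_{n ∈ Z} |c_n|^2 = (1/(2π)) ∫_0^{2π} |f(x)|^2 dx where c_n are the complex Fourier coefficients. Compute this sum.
Σ |c_n|^2 = 34

Parseval equates the L^2 energy of f (normalised by 1/(2π)) with the ℓ^2 sum of its Fourier coefficients: (1/(2π)) ∫_0^{2π} |f|^2 = Σ |c_n|^2.
Compute the left side: (1/(2π)) [∫_0^π 2^2 dx + ∫_π^{2π} 8^2 dx] = (1/(2π)) · (4π + 64π) = (4 + 64)/2 = 34.
So Σ_{n ∈ Z} |c_n|^2 = 34.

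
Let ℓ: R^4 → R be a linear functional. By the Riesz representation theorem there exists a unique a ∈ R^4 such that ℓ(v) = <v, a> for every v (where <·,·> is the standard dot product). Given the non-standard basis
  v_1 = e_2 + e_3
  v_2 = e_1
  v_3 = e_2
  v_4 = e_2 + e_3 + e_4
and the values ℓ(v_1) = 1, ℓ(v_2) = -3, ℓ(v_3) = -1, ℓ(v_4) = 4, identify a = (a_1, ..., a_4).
a = (-3, -1, 2, 3)

Write a = (a_1, ..., a_4) in the standard basis. For each basis vector v_i, ℓ(v_i) = <v_i, a> is a linear equation in the a_j's. Collect the n equations into a matrix system V a = ℓ, where row i of V is v_i (expressed in the standard basis). Since V is invertible (lower-triangular with 1s on the diagonal, up to permutation), solve by back-substitution:
  V =
[[0, 1, 1, 0],
 [1, 0, 0, 0],
 [0, 1, 0, 0],
 [0, 1, 1, 1]]
  V a = (1, -3, -1, 4)
Solving gives a = (-3, -1, 2, 3).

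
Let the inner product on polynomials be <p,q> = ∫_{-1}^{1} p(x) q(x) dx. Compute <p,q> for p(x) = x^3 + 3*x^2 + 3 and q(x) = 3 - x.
<p,q> = 118/5

Expand the product: p(x)·q(x) = -x^4 + 9*x^2 - 3*x + 9.
∫_{-1}^{1} of each monomial x^k gives [2/(k+1) if k even, 0 if k odd]. Integrating term-by-term (or equivalently evaluating the antiderivative F(x) = -x^5/5 + 3*x^3 - 3*x^2/2 + 9*x at the endpoints):
  F(1) − F(−1) = 103/10 − (-133/10) = 118/5.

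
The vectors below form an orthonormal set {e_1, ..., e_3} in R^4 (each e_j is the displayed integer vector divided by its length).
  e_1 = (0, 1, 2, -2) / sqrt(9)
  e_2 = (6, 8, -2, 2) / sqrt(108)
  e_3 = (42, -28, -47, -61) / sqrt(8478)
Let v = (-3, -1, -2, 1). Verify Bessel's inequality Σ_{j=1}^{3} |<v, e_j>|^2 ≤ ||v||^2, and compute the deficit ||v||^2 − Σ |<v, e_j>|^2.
Σ |<v, e_j>|^2 = 3029/314; ||v||^2 = 15; deficit = 1681/314

Write each e_j = u_j / sqrt(<u_j, u_j>) where u_j is the displayed integer vector. Then <v, e_j> = <v, u_j> / sqrt(<u_j, u_j>), so |<v, e_j>|^2 = <v, u_j>^2 / <u_j, u_j>.
Coefficients: <v, e_1> = -7/sqrt(9), <v, e_2> = -20/sqrt(108), <v, e_3> = -65/sqrt(8478).
Square and sum: Σ |<v, e_j>|^2 = 3029/314.
Compute ||v||^2 = v·v = 15.
Deficit = 15 − 3029/314 = 1681/314 ≥ 0, confirming Bessel's inequality. (The deficit equals ||v − Σ <v,e_j> e_j||^2, the squared distance from v to span{e_j}.)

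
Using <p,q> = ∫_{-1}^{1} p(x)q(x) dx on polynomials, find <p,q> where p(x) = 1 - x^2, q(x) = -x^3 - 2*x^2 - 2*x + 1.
<p,q> = 4/5

Expand the product: p(x)·q(x) = x^5 + 2*x^4 + x^3 - 3*x^2 - 2*x + 1.
∫_{-1}^{1} of each monomial x^k gives [2/(k+1) if k even, 0 if k odd]. Integrating term-by-term (or equivalently evaluating the antiderivative F(x) = x^6/6 + 2*x^5/5 + x^4/4 - x^3 - x^2 + x at the endpoints):
  F(1) − F(−1) = -11/60 − (-59/60) = 4/5.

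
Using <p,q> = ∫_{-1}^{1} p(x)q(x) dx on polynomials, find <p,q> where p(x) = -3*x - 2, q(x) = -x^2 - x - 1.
<p,q> = 22/3

Expand the product: p(x)·q(x) = 3*x^3 + 5*x^2 + 5*x + 2.
∫_{-1}^{1} of each monomial x^k gives [2/(k+1) if k even, 0 if k odd]. Integrating term-by-term (or equivalently evaluating the antiderivative F(x) = 3*x^4/4 + 5*x^3/3 + 5*x^2/2 + 2*x at the endpoints):
  F(1) − F(−1) = 83/12 − (-5/12) = 22/3.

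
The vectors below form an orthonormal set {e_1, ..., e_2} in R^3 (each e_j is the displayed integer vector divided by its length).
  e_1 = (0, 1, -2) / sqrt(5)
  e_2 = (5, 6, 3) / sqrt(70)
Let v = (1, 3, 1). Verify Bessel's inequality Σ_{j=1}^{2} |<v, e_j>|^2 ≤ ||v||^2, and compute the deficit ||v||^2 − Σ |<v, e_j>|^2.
Σ |<v, e_j>|^2 = 69/7; ||v||^2 = 11; deficit = 8/7

Write each e_j = u_j / sqrt(<u_j, u_j>) where u_j is the displayed integer vector. Then <v, e_j> = <v, u_j> / sqrt(<u_j, u_j>), so |<v, e_j>|^2 = <v, u_j>^2 / <u_j, u_j>.
Coefficients: <v, e_1> = 1/sqrt(5), <v, e_2> = 26/sqrt(70).
Square and sum: Σ |<v, e_j>|^2 = 69/7.
Compute ||v||^2 = v·v = 11.
Deficit = 11 − 69/7 = 8/7 ≥ 0, confirming Bessel's inequality. (The deficit equals ||v − Σ <v,e_j> e_j||^2, the squared distance from v to span{e_j}.)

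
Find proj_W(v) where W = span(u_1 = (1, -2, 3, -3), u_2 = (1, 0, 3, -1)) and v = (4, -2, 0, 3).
proj_W(v) = (1/7, 4/7, 3/7, 3/7)

Set up U = [u_1 | ... | u_2] ∈ R^(4×2). The projector onto W = col(U) is P = U (U^T U)^(-1) U^T.
Compute U^T U =
  [23, 13]
  [13, 11],
and U^T v = (-1, 1).
Solve U^T U · c = U^T v for the coefficients: c = (-2/7, 3/7). The projection is proj_W(v) = U c.
Check: (v - proj_W(v)) · u_1 = 0  (should be 0).
Check: (v - proj_W(v)) · u_2 = 0  (should be 0).
Result: proj_W(v) = (1/7, 4/7, 3/7, 3/7).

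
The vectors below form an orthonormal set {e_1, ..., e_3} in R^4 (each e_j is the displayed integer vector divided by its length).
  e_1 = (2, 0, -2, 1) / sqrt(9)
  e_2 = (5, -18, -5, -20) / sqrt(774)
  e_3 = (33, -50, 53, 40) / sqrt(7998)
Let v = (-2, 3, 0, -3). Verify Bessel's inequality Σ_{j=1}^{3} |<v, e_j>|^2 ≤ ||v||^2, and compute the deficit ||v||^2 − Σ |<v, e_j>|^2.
Σ |<v, e_j>|^2 = 607/31; ||v||^2 = 22; deficit = 75/31

Write each e_j = u_j / sqrt(<u_j, u_j>) where u_j is the displayed integer vector. Then <v, e_j> = <v, u_j> / sqrt(<u_j, u_j>), so |<v, e_j>|^2 = <v, u_j>^2 / <u_j, u_j>.
Coefficients: <v, e_1> = -7/sqrt(9), <v, e_2> = -4/sqrt(774), <v, e_3> = -336/sqrt(7998).
Square and sum: Σ |<v, e_j>|^2 = 607/31.
Compute ||v||^2 = v·v = 22.
Deficit = 22 − 607/31 = 75/31 ≥ 0, confirming Bessel's inequality. (The deficit equals ||v − Σ <v,e_j> e_j||^2, the squared distance from v to span{e_j}.)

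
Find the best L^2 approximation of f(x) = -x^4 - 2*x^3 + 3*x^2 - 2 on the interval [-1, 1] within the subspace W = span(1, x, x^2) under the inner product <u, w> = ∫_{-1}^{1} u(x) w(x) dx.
g(x) = 15*x^2/7 - 6*x/5 - 67/35

The best approximation g ∈ W is the orthogonal projection of f onto W. Writing g = a_0 + a_1 x + a_2 x^2, the coefficients solve the normal equations G · a = b where
  G_{ij} = <φ_i, φ_j> and b_i = <f, φ_i>, with φ_0 = 1, φ_1 = x, φ_2 = x^2.
G =
  [2, 0, 2/3]
  [0, 2/3, 0]
  [2/3, 0, 2/5],
b = (-12/5, -4/5, -44/105).
Solving gives a_0 = -67/35, a_1 = -6/5, a_2 = 15/7, so
  g(x) = 15*x^2/7 - 6*x/5 - 67/35.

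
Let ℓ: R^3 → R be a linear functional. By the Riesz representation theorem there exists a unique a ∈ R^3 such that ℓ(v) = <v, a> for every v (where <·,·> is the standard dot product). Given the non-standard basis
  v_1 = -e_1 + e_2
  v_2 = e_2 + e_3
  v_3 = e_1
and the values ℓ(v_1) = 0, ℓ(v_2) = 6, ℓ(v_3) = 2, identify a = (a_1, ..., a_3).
a = (2, 2, 4)

Write a = (a_1, ..., a_3) in the standard basis. For each basis vector v_i, ℓ(v_i) = <v_i, a> is a linear equation in the a_j's. Collect the n equations into a matrix system V a = ℓ, where row i of V is v_i (expressed in the standard basis). Since V is invertible (lower-triangular with 1s on the diagonal, up to permutation), solve by back-substitution:
  V =
[[-1, 1, 0],
 [0, 1, 1],
 [1, 0, 0]]
  V a = (0, 6, 2)
Solving gives a = (2, 2, 4).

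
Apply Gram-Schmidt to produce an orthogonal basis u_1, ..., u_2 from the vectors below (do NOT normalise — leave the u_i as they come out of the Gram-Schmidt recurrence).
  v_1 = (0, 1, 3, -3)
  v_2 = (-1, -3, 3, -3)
Orthogonal basis:
  u_1 = (0, 1, 3, -3)
  u_2 = (-1, -72/19, 12/19, -12/19)

Apply the Gram-Schmidt recurrence
  u_1 = v_1
  u_i = v_i − Σ_{j<i} ((v_i · u_j) / (u_j · u_j)) · u_j.

Step by step this gives:
  u_1 = (0, 1, 3, -3)
  u_2 = (-1, -72/19, 12/19, -12/19)

Orthogonality check:
  u_2 · u_1 = 0 (should be 0)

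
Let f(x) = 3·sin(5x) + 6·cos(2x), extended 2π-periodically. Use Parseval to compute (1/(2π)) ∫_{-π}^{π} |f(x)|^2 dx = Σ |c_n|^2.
Σ |c_n|^2 = 45/2

Expand |f|^2 and use orthogonality of {sin(nx), cos(mx)} on [-π, π]:
  ∫_{-π}^{π} sin(nx)^2 dx = π, ∫ cos(mx)^2 dx = π, and cross terms integrate to 0.
So ∫_{-π}^{π} f(x)^2 dx = 3^2 · π + 6^2 · π = (9 + 36)π.
Divide by 2π: (9 + 36)/2 = 45/2.
By Parseval, this equals Σ |c_n|^2.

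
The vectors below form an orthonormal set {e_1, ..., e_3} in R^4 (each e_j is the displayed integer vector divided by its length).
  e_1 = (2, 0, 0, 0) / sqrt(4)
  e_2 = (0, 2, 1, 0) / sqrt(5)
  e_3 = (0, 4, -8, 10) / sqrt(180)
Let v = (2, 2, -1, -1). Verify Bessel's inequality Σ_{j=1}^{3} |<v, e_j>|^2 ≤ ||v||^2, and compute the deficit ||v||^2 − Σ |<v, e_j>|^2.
Σ |<v, e_j>|^2 = 6; ||v||^2 = 10; deficit = 4

Write each e_j = u_j / sqrt(<u_j, u_j>) where u_j is the displayed integer vector. Then <v, e_j> = <v, u_j> / sqrt(<u_j, u_j>), so |<v, e_j>|^2 = <v, u_j>^2 / <u_j, u_j>.
Coefficients: <v, e_1> = 4/sqrt(4), <v, e_2> = 3/sqrt(5), <v, e_3> = 6/sqrt(180).
Square and sum: Σ |<v, e_j>|^2 = 6.
Compute ||v||^2 = v·v = 10.
Deficit = 10 − 6 = 4 ≥ 0, confirming Bessel's inequality. (The deficit equals ||v − Σ <v,e_j> e_j||^2, the squared distance from v to span{e_j}.)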